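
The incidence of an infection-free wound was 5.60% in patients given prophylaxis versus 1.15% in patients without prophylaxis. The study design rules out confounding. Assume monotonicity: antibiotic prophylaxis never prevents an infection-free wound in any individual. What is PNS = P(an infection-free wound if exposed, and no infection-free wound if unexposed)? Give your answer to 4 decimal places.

p₁ = 0.056, p₀ = 0.0115.
Under exogeneity and monotonicity, PNS = p₁ − p₀.
PNS = 0.056 − 0.0115 = 0.0445

PNS ≈ 0.0445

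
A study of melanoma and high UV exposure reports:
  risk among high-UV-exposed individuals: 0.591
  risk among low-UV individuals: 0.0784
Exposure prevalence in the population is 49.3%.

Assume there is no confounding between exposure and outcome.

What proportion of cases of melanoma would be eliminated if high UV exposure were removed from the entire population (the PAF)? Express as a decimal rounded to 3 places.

PAF ≈ 0.763

Let p₁ = 0.591, p₀ = 0.0784.
Overall risk P(Y=1) = π·p₁ + (1−π)·p₀ = 0.493×0.591 + 0.507×0.0784 = 0.33111.
Under exogeneity, PAF = [P(Y=1) − p₀] / P(Y=1).
PAF = (0.33111 − 0.0784) / 0.33111 ≈ 0.7632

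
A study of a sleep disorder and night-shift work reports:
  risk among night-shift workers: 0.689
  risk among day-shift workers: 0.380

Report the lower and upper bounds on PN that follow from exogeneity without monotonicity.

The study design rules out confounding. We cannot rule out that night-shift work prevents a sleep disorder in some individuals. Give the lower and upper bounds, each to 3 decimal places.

0.448 ≤ PN ≤ 0.900

Let p₁ = 0.689, p₀ = 0.38.
Under exogeneity alone the bounds on PN are max{0,(p₁−p₀)/p₁} ≤ PN ≤ min{1,(1−p₀)/p₁}.
  lower = (p₁ − p₀)/p₁ = 0.309 / 0.689 ≈ 0.4485
  upper = min{1, (1 − p₀)/p₁} = 0.62 / 0.689 ≈ 0.8999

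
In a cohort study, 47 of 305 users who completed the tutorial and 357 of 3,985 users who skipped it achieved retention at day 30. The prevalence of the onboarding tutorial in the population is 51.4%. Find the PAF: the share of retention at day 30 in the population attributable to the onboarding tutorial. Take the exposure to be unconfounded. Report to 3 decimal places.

p₁ = P(outcome | exposed) = 47/305 = 0.1541
p₀ = P(outcome | unexposed) = 357/3985 = 0.089586
Overall risk P(Y=1) = π·p₁ + (1−π)·p₀ = 0.514×0.1541 + 0.486×0.089586 = 0.12275.
Under exogeneity, PAF = [P(Y=1) − p₀] / P(Y=1).
PAF = (0.12275 − 0.089586) / 0.12275 ≈ 0.2701

PAF ≈ 0.270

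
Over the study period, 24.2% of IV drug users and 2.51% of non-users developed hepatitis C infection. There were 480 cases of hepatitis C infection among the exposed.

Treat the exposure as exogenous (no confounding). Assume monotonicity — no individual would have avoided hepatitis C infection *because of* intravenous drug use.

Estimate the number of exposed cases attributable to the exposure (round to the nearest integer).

p₁ = 0.242, p₀ = 0.0251.
PN = (p₁ − p₀)/p₁ = (0.242 − 0.0251) / 0.242 ≈ 0.89628.
Attributable cases ≈ PN × (exposed cases) = 0.89628 × 480 ≈ 430.21.

about 430 cases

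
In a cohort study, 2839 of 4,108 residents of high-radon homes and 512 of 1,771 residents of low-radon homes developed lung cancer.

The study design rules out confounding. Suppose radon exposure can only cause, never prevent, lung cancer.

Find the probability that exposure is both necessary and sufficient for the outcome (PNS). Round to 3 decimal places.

PNS ≈ 0.402

p₁ = P(outcome | exposed) = 2839/4108 = 0.69109
p₀ = P(outcome | unexposed) = 512/1771 = 0.2891
Under exogeneity and monotonicity, PNS = p₁ − p₀.
PNS = 0.69109 − 0.2891 = 0.40199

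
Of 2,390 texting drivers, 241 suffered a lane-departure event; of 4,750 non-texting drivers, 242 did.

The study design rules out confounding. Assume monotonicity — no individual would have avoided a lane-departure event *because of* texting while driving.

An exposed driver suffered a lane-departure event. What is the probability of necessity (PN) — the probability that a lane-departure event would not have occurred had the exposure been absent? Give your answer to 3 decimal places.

PN ≈ 0.495

p₁ = P(outcome | exposed) = 241/2390 = 0.10084
p₀ = P(outcome | unexposed) = 242/4750 = 0.050947
Under exogeneity and monotonicity, PN = (p₁ − p₀) / p₁.
PN = (0.10084 − 0.050947) / 0.10084 = 0.049889 / 0.10084 ≈ 0.4948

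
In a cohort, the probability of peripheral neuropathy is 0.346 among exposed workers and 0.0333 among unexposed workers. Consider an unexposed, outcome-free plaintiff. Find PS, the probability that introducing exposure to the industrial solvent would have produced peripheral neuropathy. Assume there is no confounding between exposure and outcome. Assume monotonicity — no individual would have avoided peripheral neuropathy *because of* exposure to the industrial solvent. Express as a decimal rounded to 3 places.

PS ≈ 0.323

Let p₁ = 0.346, p₀ = 0.0333.
Under exogeneity and monotonicity, PS = (p₁ − p₀) / (1 − p₀).
PS = (0.346 − 0.0333) / (1 − 0.0333) = 0.3127 / 0.9667 ≈ 0.3235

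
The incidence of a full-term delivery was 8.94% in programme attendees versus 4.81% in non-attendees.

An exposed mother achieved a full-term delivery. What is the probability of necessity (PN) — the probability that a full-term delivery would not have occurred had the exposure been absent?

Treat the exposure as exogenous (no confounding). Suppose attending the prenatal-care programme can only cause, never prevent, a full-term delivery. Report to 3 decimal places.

p₁ = 0.0894, p₀ = 0.0481.
Under exogeneity and monotonicity, PN = (p₁ − p₀) / p₁.
PN = (0.0894 − 0.0481) / 0.0894 = 0.0413 / 0.0894 ≈ 0.4620

PN ≈ 0.462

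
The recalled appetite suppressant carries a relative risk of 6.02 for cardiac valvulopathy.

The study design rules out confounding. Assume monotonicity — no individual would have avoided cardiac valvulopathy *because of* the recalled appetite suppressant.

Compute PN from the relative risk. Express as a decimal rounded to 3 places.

PN ≈ 0.834

Under exogeneity and monotonicity, PN = (RR − 1) / RR = 1 − 1/RR.
PN = (6.02 − 1) / 6.02 = 5.02 / 6.02 ≈ 0.8339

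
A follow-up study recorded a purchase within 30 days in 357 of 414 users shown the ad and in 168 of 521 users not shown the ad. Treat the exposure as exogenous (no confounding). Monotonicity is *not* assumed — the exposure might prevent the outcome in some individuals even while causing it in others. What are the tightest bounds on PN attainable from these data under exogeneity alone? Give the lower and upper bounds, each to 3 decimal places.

p₁ = P(outcome | exposed) = 357/414 = 0.86232
p₀ = P(outcome | unexposed) = 168/521 = 0.32246
Under exogeneity alone the bounds on PN are max{0,(p₁−p₀)/p₁} ≤ PN ≤ min{1,(1−p₀)/p₁}.
  lower = (p₁ − p₀)/p₁ = 0.53986 / 0.86232 ≈ 0.6261
  upper = min{1, (1 − p₀)/p₁} = 0.67754 / 0.86232 ≈ 0.7857

0.626 ≤ PN ≤ 0.786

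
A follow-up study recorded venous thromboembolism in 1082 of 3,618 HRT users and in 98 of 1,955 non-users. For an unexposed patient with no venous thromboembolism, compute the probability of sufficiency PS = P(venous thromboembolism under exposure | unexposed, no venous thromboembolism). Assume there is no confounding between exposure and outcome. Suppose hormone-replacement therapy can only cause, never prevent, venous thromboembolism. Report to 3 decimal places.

PS ≈ 0.262

p₁ = P(outcome | exposed) = 1082/3618 = 0.29906
p₀ = P(outcome | unexposed) = 98/1955 = 0.050128
Under exogeneity and monotonicity, PS = (p₁ − p₀) / (1 − p₀).
PS = (0.29906 − 0.050128) / (1 − 0.050128) = 0.24893 / 0.94987 ≈ 0.2621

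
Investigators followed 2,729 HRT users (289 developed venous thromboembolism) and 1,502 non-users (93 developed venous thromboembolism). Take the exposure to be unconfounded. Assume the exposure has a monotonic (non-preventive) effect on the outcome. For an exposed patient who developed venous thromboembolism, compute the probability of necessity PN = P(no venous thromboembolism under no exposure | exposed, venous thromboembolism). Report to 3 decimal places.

PN ≈ 0.415

p₁ = P(outcome | exposed) = 289/2729 = 0.1059
p₀ = P(outcome | unexposed) = 93/1502 = 0.061917
Under exogeneity and monotonicity, PN = (p₁ − p₀) / p₁.
PN = (0.1059 − 0.061917) / 0.1059 = 0.043982 / 0.1059 ≈ 0.4153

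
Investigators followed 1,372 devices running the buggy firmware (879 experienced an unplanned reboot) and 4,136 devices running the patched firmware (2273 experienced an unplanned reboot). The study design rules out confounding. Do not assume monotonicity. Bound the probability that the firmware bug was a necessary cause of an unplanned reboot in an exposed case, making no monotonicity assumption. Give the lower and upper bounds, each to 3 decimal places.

0.142 ≤ PN ≤ 0.703

p₁ = P(outcome | exposed) = 879/1372 = 0.64067
p₀ = P(outcome | unexposed) = 2273/4136 = 0.54956
Under exogeneity alone the bounds on PN are max{0,(p₁−p₀)/p₁} ≤ PN ≤ min{1,(1−p₀)/p₁}.
  lower = (p₁ − p₀)/p₁ = 0.091106 / 0.64067 ≈ 0.1422
  upper = min{1, (1 − p₀)/p₁} = 0.45044 / 0.64067 ≈ 0.7031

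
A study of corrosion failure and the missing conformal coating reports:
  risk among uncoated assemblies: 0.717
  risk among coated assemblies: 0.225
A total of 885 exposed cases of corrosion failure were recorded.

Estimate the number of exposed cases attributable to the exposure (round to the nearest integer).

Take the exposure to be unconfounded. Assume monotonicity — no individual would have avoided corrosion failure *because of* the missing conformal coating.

about 607 cases

Let p₁ = 0.717, p₀ = 0.225.
PN = (p₁ − p₀)/p₁ = (0.717 − 0.225) / 0.717 ≈ 0.68619.
Attributable cases ≈ PN × (exposed cases) = 0.68619 × 885 ≈ 607.28.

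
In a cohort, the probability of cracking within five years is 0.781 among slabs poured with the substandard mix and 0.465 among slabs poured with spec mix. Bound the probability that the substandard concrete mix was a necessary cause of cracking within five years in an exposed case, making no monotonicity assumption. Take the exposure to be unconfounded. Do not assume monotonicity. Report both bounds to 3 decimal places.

0.405 ≤ PN ≤ 0.685

Let p₁ = 0.781, p₀ = 0.465.
Under exogeneity alone the bounds on PN are max{0,(p₁−p₀)/p₁} ≤ PN ≤ min{1,(1−p₀)/p₁}.
  lower = (p₁ − p₀)/p₁ = 0.316 / 0.781 ≈ 0.4046
  upper = min{1, (1 − p₀)/p₁} = 0.535 / 0.781 ≈ 0.6850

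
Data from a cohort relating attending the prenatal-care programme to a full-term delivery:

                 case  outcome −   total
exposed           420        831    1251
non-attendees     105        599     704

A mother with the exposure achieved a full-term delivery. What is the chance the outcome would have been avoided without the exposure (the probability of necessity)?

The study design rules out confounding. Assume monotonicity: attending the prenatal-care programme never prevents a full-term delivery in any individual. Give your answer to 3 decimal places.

p₁ = P(outcome | exposed) = 420/1251 = 0.33573
p₀ = P(outcome | unexposed) = 105/704 = 0.14915
Under exogeneity and monotonicity, PN = (p₁ − p₀)/p₁.
PN = (0.33573 − 0.14915) / 0.33573 ≈ 0.5558

PN ≈ 0.556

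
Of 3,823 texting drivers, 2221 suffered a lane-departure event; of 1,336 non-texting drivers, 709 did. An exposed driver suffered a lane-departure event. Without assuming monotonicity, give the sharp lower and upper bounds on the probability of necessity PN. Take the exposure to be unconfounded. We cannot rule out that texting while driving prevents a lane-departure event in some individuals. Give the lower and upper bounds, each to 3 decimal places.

p₁ = P(outcome | exposed) = 2221/3823 = 0.58096
p₀ = P(outcome | unexposed) = 709/1336 = 0.53069
Under exogeneity alone the bounds on PN are max{0,(p₁−p₀)/p₁} ≤ PN ≤ min{1,(1−p₀)/p₁}.
  lower = (p₁ − p₀)/p₁ = 0.050269 / 0.58096 ≈ 0.0865
  upper = min{1, (1 − p₀)/p₁} = 0.46931 / 0.58096 ≈ 0.8078

0.087 ≤ PN ≤ 0.808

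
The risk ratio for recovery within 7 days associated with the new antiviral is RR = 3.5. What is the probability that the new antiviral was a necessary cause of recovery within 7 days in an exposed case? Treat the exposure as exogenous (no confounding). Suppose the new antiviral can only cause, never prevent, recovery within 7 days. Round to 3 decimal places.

Under exogeneity and monotonicity, PN = (RR − 1) / RR = 1 − 1/RR.
PN = (3.5 − 1) / 3.5 = 2.5 / 3.5 ≈ 0.7143

PN ≈ 0.714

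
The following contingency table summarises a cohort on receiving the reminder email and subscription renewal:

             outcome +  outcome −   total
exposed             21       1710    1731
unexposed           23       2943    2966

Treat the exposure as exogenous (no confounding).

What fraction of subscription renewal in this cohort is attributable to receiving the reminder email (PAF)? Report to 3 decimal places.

p₁ = P(outcome | exposed) = 21/1731 = 0.012132
p₀ = P(outcome | unexposed) = 23/2966 = 0.0077546
Exposure prevalence π = 1731/4697 = 0.36853; overall risk P(Y=1) = 0.0093677.
Under exogeneity, PAF = [P(Y=1) − p₀]/P(Y=1).
PAF = (0.0093677 − 0.0077546) / 0.0093677 ≈ 0.1722

PAF ≈ 0.172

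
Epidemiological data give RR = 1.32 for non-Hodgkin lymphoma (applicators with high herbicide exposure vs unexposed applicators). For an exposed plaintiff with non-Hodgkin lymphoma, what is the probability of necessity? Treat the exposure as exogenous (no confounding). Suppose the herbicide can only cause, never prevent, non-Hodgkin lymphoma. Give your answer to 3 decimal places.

PN ≈ 0.242

Under exogeneity and monotonicity, PN = (RR − 1) / RR = 1 − 1/RR.
PN = (1.32 − 1) / 1.32 = 0.32 / 1.32 ≈ 0.2424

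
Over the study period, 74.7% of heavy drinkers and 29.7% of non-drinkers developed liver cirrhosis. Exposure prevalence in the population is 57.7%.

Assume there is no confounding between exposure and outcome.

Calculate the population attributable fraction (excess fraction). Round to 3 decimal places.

p₁ = 0.747, p₀ = 0.297.
Overall risk P(Y=1) = π·p₁ + (1−π)·p₀ = 0.577×0.747 + 0.423×0.297 = 0.55665.
Under exogeneity, PAF = [P(Y=1) − p₀] / P(Y=1).
PAF = (0.55665 − 0.297) / 0.55665 ≈ 0.4665

PAF ≈ 0.466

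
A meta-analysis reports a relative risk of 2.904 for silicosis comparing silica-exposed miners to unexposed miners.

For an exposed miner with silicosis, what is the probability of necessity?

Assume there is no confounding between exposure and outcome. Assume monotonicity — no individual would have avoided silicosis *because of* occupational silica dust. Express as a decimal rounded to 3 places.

PN ≈ 0.656

Under exogeneity and monotonicity, PN = (RR − 1) / RR = 1 − 1/RR.
PN = (2.904 − 1) / 2.904 = 1.904 / 2.904 ≈ 0.6556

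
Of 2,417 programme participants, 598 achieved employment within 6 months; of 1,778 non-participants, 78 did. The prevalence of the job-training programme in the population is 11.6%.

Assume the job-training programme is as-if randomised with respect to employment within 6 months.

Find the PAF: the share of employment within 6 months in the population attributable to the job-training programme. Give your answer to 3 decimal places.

PAF ≈ 0.350

p₁ = P(outcome | exposed) = 598/2417 = 0.24741
p₀ = P(outcome | unexposed) = 78/1778 = 0.04387
Overall risk P(Y=1) = π·p₁ + (1−π)·p₀ = 0.116×0.24741 + 0.884×0.04387 = 0.067481.
Under exogeneity, PAF = [P(Y=1) − p₀] / P(Y=1).
PAF = (0.067481 − 0.04387) / 0.067481 ≈ 0.3499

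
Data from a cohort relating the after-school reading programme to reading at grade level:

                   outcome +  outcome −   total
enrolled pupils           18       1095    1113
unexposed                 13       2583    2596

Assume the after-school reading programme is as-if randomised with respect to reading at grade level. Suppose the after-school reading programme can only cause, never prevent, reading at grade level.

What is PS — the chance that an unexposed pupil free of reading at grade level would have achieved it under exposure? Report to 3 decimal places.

p₁ = P(outcome | exposed) = 18/1113 = 0.016173
p₀ = P(outcome | unexposed) = 13/2596 = 0.0050077
Under exogeneity and monotonicity, PS = (p₁ − p₀) / (1 − p₀).
PS = (0.016173 − 0.0050077) / (1 − 0.0050077) = 0.011165 / 0.99499 ≈ 0.0112

PS ≈ 0.011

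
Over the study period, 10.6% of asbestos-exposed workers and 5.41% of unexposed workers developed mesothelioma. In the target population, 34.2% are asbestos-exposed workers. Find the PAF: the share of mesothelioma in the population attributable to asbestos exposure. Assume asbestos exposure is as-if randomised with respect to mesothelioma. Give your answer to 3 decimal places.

p₁ = 0.106, p₀ = 0.0541.
Overall risk P(Y=1) = π·p₁ + (1−π)·p₀ = 0.342×0.106 + 0.658×0.0541 = 0.07185.
Under exogeneity, PAF = [P(Y=1) − p₀] / P(Y=1).
PAF = (0.07185 − 0.0541) / 0.07185 ≈ 0.2470

PAF ≈ 0.247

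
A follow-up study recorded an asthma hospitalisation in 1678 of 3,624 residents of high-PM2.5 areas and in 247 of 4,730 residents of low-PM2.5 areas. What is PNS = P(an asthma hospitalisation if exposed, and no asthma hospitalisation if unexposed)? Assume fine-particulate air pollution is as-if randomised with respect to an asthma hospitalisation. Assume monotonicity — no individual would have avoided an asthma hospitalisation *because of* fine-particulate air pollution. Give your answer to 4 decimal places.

p₁ = P(outcome | exposed) = 1678/3624 = 0.46302
p₀ = P(outcome | unexposed) = 247/4730 = 0.05222
Under exogeneity and monotonicity, PNS = p₁ − p₀.
PNS = 0.46302 − 0.05222 = 0.4108

PNS ≈ 0.4108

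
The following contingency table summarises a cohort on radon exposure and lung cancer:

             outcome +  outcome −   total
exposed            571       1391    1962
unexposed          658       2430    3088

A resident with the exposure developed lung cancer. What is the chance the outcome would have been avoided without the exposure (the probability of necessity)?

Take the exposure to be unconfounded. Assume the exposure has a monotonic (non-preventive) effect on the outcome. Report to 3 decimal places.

p₁ = P(outcome | exposed) = 571/1962 = 0.29103
p₀ = P(outcome | unexposed) = 658/3088 = 0.21308
Under exogeneity and monotonicity, PN = (p₁ − p₀) / p₁.
PN = (0.29103 − 0.21308) / 0.29103 = 0.077947 / 0.29103 ≈ 0.2678

PN ≈ 0.268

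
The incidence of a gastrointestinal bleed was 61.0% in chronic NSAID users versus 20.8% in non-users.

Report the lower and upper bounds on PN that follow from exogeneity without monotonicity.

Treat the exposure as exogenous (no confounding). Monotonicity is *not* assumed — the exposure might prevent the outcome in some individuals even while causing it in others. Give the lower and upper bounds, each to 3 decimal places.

p₁ = 0.61, p₀ = 0.208.
Under exogeneity alone the bounds on PN are max{0,(p₁−p₀)/p₁} ≤ PN ≤ min{1,(1−p₀)/p₁}.
  lower = (p₁ − p₀)/p₁ = 0.402 / 0.61 ≈ 0.6590
  upper = min{1, (1 − p₀)/p₁} = 0.792 / 0.61 ≈ 1.2984 → capped at 1

0.659 ≤ PN ≤ 1.000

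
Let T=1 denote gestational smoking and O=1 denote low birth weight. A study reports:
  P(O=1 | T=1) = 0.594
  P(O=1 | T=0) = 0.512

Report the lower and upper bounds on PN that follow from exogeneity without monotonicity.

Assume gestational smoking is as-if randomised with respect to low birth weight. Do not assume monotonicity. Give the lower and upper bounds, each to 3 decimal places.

Let p₁ = 0.594, p₀ = 0.512.
Under exogeneity alone the bounds on PN are max{0,(p₁−p₀)/p₁} ≤ PN ≤ min{1,(1−p₀)/p₁}.
  lower = (p₁ − p₀)/p₁ = 0.082 / 0.594 ≈ 0.1380
  upper = min{1, (1 − p₀)/p₁} = 0.488 / 0.594 ≈ 0.8215

0.138 ≤ PN ≤ 0.822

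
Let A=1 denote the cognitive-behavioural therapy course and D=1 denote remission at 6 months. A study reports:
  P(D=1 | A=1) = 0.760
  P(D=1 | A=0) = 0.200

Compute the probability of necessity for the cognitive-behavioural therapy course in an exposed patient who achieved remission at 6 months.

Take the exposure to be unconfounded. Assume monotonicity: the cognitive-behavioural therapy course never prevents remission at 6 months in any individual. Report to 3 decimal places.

Let p₁ = 0.76, p₀ = 0.2.
Under exogeneity and monotonicity, PN = (p₁ − p₀) / p₁.
PN = (0.76 − 0.2) / 0.76 = 0.56 / 0.76 ≈ 0.7368

PN ≈ 0.737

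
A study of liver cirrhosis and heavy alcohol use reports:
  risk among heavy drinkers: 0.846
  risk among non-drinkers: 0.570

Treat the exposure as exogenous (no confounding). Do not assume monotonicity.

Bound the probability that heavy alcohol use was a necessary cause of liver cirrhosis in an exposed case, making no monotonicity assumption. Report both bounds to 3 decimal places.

Let p₁ = 0.846, p₀ = 0.57.
Under exogeneity alone the bounds on PN are max{0,(p₁−p₀)/p₁} ≤ PN ≤ min{1,(1−p₀)/p₁}.
  lower = (p₁ − p₀)/p₁ = 0.276 / 0.846 ≈ 0.3262
  upper = min{1, (1 − p₀)/p₁} = 0.43 / 0.846 ≈ 0.5083

0.326 ≤ PN ≤ 0.508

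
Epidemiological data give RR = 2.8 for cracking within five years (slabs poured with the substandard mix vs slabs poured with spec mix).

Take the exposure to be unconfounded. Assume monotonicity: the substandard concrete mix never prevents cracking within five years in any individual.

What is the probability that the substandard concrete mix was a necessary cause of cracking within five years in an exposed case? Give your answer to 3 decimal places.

Under exogeneity and monotonicity, PN = (RR − 1) / RR = 1 − 1/RR.
PN = (2.8 − 1) / 2.8 = 1.8 / 2.8 ≈ 0.6429

PN ≈ 0.643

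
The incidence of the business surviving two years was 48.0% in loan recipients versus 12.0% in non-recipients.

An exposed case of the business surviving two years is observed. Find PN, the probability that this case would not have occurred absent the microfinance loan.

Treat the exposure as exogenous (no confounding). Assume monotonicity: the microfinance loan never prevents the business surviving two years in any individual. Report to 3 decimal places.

PN ≈ 0.750

p₁ = 0.48, p₀ = 0.12.
Under exogeneity and monotonicity, PN = (p₁ − p₀) / p₁.
PN = (0.48 − 0.12) / 0.48 = 0.36 / 0.48 ≈ 0.7500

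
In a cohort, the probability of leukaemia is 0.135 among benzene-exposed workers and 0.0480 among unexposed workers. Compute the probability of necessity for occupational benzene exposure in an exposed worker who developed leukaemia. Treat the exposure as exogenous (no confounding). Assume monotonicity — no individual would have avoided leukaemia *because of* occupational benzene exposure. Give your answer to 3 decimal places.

PN ≈ 0.644

Let p₁ = 0.135, p₀ = 0.048.
Under exogeneity and monotonicity, PN = (p₁ − p₀) / p₁.
PN = (0.135 − 0.048) / 0.135 = 0.087 / 0.135 ≈ 0.6444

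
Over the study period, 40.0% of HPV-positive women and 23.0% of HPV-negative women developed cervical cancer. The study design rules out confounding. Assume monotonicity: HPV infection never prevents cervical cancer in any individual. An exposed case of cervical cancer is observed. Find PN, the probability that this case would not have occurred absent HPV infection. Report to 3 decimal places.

p₁ = 0.4, p₀ = 0.23.
Under exogeneity and monotonicity, PN = (p₁ − p₀) / p₁.
PN = (0.4 − 0.23) / 0.4 = 0.17 / 0.4 ≈ 0.4250

PN ≈ 0.425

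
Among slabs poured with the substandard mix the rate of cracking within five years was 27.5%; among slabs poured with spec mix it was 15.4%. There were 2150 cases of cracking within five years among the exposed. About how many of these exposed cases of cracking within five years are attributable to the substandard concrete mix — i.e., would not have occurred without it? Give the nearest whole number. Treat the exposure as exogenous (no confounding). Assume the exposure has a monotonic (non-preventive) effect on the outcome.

p₁ = 0.275, p₀ = 0.154.
PN = (p₁ − p₀)/p₁ = (0.275 − 0.154) / 0.275 ≈ 0.44000.
Attributable cases ≈ PN × (exposed cases) = 0.44000 × 2150 ≈ 946.00.

about 946 cases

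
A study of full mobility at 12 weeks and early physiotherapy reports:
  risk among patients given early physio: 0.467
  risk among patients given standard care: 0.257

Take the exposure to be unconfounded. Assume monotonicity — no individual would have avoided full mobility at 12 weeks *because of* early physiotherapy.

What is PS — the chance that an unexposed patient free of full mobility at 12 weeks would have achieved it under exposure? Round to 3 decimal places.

PS ≈ 0.283

Let p₁ = 0.467, p₀ = 0.257.
Under exogeneity and monotonicity, PS = (p₁ − p₀) / (1 − p₀).
PS = (0.467 − 0.257) / (1 − 0.257) = 0.21 / 0.743 ≈ 0.2826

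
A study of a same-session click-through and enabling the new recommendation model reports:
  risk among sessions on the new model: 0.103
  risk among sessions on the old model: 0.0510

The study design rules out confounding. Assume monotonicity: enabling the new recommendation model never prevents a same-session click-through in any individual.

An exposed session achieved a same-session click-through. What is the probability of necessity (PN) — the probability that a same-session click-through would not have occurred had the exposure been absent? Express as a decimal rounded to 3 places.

PN ≈ 0.505

Let p₁ = 0.103, p₀ = 0.051.
Under exogeneity and monotonicity, PN = (p₁ − p₀) / p₁.
PN = (0.103 − 0.051) / 0.103 = 0.052 / 0.103 ≈ 0.5049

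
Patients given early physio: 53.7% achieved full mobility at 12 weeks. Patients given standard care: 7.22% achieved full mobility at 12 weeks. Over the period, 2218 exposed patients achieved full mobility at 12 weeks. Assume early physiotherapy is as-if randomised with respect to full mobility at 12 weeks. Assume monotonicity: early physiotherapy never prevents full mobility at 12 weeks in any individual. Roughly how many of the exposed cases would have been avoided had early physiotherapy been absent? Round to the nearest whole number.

p₁ = 0.537, p₀ = 0.0722.
PN = (p₁ − p₀)/p₁ = (0.537 − 0.0722) / 0.537 ≈ 0.86555.
Attributable cases ≈ PN × (exposed cases) = 0.86555 × 2218 ≈ 1919.79.

about 1920 cases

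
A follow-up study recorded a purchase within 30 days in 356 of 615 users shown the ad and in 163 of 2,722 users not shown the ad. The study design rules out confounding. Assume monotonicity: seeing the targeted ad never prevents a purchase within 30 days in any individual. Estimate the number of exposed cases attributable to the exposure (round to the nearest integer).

about 319 cases

p₁ = P(outcome | exposed) = 356/615 = 0.57886
p₀ = P(outcome | unexposed) = 163/2722 = 0.059882
PN = (p₁ − p₀)/p₁ = (0.57886 − 0.059882) / 0.57886 ≈ 0.89655.
Attributable cases ≈ PN × (exposed cases) = 0.89655 × 356 ≈ 319.17.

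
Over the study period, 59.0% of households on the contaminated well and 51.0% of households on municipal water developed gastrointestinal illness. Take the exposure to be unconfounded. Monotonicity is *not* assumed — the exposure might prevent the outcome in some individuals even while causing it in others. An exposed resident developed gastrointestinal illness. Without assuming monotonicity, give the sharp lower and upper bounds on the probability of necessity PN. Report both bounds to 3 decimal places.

0.136 ≤ PN ≤ 0.831

p₁ = 0.59, p₀ = 0.51.
Under exogeneity alone the bounds on PN are max{0,(p₁−p₀)/p₁} ≤ PN ≤ min{1,(1−p₀)/p₁}.
  lower = (p₁ − p₀)/p₁ = 0.08 / 0.59 ≈ 0.1356
  upper = min{1, (1 − p₀)/p₁} = 0.49 / 0.59 ≈ 0.8305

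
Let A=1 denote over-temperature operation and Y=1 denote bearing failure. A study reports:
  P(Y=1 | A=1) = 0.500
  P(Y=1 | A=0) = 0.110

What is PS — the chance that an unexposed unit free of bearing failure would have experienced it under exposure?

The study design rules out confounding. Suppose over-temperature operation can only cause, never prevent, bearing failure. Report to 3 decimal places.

Let p₁ = 0.5, p₀ = 0.11.
Under exogeneity and monotonicity, PS = (p₁ − p₀) / (1 − p₀).
PS = (0.5 − 0.11) / (1 − 0.11) = 0.39 / 0.89 ≈ 0.4382

PS ≈ 0.438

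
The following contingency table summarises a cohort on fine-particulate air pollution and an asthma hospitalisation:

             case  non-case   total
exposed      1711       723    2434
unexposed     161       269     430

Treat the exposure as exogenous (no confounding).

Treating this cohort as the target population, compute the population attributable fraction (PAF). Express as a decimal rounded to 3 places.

PAF ≈ 0.427

p₁ = P(outcome | exposed) = 1711/2434 = 0.70296
p₀ = P(outcome | unexposed) = 161/430 = 0.37442
Exposure prevalence π = 2434/2864 = 0.84986; overall risk P(Y=1) = 0.65363.
Under exogeneity, PAF = [P(Y=1) − p₀]/P(Y=1).
PAF = (0.65363 − 0.37442) / 0.65363 ≈ 0.4272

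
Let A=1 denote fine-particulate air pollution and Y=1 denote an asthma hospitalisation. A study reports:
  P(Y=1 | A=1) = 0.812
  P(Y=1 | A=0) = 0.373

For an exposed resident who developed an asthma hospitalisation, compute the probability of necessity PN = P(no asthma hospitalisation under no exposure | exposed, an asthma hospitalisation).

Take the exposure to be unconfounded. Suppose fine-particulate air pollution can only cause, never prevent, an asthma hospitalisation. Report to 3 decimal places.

PN ≈ 0.541

Let p₁ = 0.812, p₀ = 0.373.
Under exogeneity and monotonicity, PN = (p₁ − p₀) / p₁.
PN = (0.812 − 0.373) / 0.812 = 0.439 / 0.812 ≈ 0.5406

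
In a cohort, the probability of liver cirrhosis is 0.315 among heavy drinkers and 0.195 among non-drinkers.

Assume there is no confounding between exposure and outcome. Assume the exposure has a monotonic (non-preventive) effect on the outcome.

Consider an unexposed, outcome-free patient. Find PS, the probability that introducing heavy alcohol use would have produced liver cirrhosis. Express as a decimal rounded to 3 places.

Let p₁ = 0.315, p₀ = 0.195.
Under exogeneity and monotonicity, PS = (p₁ − p₀) / (1 − p₀).
PS = (0.315 − 0.195) / (1 − 0.195) = 0.12 / 0.805 ≈ 0.1491

PS ≈ 0.149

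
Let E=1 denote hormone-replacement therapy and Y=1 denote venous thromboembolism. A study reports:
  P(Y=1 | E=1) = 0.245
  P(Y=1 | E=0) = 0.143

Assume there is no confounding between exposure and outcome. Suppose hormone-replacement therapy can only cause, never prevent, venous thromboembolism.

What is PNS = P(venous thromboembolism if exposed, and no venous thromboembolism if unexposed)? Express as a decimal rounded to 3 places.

Let p₁ = 0.245, p₀ = 0.143.
Under exogeneity and monotonicity, PNS = p₁ − p₀.
PNS = 0.245 − 0.143 = 0.102

PNS ≈ 0.102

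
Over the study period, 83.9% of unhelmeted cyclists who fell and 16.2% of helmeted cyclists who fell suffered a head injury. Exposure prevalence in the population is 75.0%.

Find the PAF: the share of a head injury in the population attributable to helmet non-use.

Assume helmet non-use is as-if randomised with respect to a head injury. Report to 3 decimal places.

PAF ≈ 0.758

p₁ = 0.839, p₀ = 0.162.
Overall risk P(Y=1) = π·p₁ + (1−π)·p₀ = 0.75×0.839 + 0.25×0.162 = 0.66975.
Under exogeneity, PAF = [P(Y=1) − p₀] / P(Y=1).
PAF = (0.66975 − 0.162) / 0.66975 ≈ 0.7581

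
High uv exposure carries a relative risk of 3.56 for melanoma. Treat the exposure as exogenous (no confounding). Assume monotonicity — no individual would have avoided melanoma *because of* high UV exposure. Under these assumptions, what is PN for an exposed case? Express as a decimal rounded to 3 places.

PN ≈ 0.719

Under exogeneity and monotonicity, PN = (RR − 1) / RR = 1 − 1/RR.
PN = (3.56 − 1) / 3.56 = 2.56 / 3.56 ≈ 0.7191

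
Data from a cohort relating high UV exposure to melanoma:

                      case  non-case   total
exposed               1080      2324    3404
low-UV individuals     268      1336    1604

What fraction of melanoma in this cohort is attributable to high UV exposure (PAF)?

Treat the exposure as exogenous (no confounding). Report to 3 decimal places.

PAF ≈ 0.379

p₁ = P(outcome | exposed) = 1080/3404 = 0.31727
p₀ = P(outcome | unexposed) = 268/1604 = 0.16708
Exposure prevalence π = 3404/5008 = 0.67971; overall risk P(Y=1) = 0.26917.
Under exogeneity, PAF = [P(Y=1) − p₀]/P(Y=1).
PAF = (0.26917 − 0.16708) / 0.26917 ≈ 0.3793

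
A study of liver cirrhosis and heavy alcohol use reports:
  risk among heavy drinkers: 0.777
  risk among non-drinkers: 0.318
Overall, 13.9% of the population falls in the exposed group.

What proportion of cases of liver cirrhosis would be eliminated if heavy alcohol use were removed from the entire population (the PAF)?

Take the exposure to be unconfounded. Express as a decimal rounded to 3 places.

PAF ≈ 0.167

Let p₁ = 0.777, p₀ = 0.318.
Overall risk P(Y=1) = π·p₁ + (1−π)·p₀ = 0.139×0.777 + 0.861×0.318 = 0.3818.
Under exogeneity, PAF = [P(Y=1) − p₀] / P(Y=1).
PAF = (0.3818 − 0.318) / 0.3818 ≈ 0.1671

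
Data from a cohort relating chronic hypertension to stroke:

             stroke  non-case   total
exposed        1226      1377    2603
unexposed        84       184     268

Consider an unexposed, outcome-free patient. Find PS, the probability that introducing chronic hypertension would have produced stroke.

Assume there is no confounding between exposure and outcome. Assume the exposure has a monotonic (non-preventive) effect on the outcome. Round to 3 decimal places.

PS ≈ 0.229

p₁ = P(outcome | exposed) = 1226/2603 = 0.471
p₀ = P(outcome | unexposed) = 84/268 = 0.31343
Under exogeneity and monotonicity, PS = (p₁ − p₀) / (1 − p₀).
PS = (0.471 − 0.31343) / (1 − 0.31343) = 0.15756 / 0.68657 ≈ 0.2295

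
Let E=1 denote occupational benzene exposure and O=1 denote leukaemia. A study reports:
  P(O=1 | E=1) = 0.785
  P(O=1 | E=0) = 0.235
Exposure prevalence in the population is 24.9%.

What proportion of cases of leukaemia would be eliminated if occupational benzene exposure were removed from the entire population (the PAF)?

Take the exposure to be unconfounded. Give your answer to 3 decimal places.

PAF ≈ 0.368

Let p₁ = 0.785, p₀ = 0.235.
Overall risk P(Y=1) = π·p₁ + (1−π)·p₀ = 0.249×0.785 + 0.751×0.235 = 0.37195.
Under exogeneity, PAF = [P(Y=1) − p₀] / P(Y=1).
PAF = (0.37195 − 0.235) / 0.37195 ≈ 0.3682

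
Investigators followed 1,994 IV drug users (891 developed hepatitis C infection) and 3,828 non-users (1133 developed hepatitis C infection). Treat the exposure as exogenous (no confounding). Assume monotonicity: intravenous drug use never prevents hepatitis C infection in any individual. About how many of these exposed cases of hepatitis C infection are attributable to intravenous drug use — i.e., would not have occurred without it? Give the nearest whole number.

p₁ = P(outcome | exposed) = 891/1994 = 0.44684
p₀ = P(outcome | unexposed) = 1133/3828 = 0.29598
PN = (p₁ − p₀)/p₁ = (0.44684 − 0.29598) / 0.44684 ≈ 0.33762.
Attributable cases ≈ PN × (exposed cases) = 0.33762 × 891 ≈ 300.82.

about 301 cases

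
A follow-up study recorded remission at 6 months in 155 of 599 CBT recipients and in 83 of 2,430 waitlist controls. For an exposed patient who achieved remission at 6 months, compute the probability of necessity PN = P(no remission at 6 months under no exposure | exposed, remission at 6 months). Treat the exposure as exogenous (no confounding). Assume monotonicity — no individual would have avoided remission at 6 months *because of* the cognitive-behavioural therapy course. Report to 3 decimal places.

PN ≈ 0.868

p₁ = P(outcome | exposed) = 155/599 = 0.25876
p₀ = P(outcome | unexposed) = 83/2430 = 0.034156
Under exogeneity and monotonicity, PN = (p₁ − p₀) / p₁.
PN = (0.25876 − 0.034156) / 0.25876 = 0.22461 / 0.25876 ≈ 0.8680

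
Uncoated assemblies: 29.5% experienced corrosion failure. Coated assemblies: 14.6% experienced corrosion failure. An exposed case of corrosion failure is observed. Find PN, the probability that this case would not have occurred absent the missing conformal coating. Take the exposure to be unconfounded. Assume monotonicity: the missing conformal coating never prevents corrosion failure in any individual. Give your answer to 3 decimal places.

p₁ = 0.295, p₀ = 0.146.
Under exogeneity and monotonicity, PN = (p₁ − p₀) / p₁.
PN = (0.295 − 0.146) / 0.295 = 0.149 / 0.295 ≈ 0.5051

PN ≈ 0.505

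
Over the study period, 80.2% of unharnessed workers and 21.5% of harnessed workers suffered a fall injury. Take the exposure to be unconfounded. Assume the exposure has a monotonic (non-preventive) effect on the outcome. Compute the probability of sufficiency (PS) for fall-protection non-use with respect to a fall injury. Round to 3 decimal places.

PS ≈ 0.748

p₁ = 0.802, p₀ = 0.215.
Under exogeneity and monotonicity, PS = (p₁ − p₀) / (1 − p₀).
PS = (0.802 − 0.215) / (1 − 0.215) = 0.587 / 0.785 ≈ 0.7478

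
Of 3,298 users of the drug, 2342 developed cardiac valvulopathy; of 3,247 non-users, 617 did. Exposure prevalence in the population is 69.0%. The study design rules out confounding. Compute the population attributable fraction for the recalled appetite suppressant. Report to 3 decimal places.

PAF ≈ 0.654

p₁ = P(outcome | exposed) = 2342/3298 = 0.71013
p₀ = P(outcome | unexposed) = 617/3247 = 0.19002
Overall risk P(Y=1) = π·p₁ + (1−π)·p₀ = 0.69×0.71013 + 0.31×0.19002 = 0.54889.
Under exogeneity, PAF = [P(Y=1) − p₀] / P(Y=1).
PAF = (0.54889 − 0.19002) / 0.54889 ≈ 0.6538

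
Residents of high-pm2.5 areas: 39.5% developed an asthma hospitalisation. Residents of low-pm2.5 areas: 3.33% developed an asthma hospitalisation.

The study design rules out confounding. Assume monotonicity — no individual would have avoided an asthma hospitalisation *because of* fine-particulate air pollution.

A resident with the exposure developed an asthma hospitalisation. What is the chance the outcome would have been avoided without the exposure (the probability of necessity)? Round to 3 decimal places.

PN ≈ 0.916

p₁ = 0.395, p₀ = 0.0333.
Under exogeneity and monotonicity, PN = (p₁ − p₀) / p₁.
PN = (0.395 − 0.0333) / 0.395 = 0.3617 / 0.395 ≈ 0.9157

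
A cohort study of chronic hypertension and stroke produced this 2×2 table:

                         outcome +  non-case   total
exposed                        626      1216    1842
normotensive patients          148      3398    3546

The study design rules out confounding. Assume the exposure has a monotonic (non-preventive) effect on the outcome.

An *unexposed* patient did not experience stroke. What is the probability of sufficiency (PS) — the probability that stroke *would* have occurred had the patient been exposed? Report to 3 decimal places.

PS ≈ 0.311

p₁ = P(outcome | exposed) = 626/1842 = 0.33985
p₀ = P(outcome | unexposed) = 148/3546 = 0.041737
Under exogeneity and monotonicity, PS = (p₁ − p₀) / (1 − p₀).
PS = (0.33985 − 0.041737) / (1 − 0.041737) = 0.29811 / 0.95826 ≈ 0.3111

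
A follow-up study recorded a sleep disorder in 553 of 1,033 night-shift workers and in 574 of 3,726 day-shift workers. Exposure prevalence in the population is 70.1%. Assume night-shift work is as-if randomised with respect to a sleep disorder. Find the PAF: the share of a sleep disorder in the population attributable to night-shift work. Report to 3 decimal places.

PAF ≈ 0.634

p₁ = P(outcome | exposed) = 553/1033 = 0.53533
p₀ = P(outcome | unexposed) = 574/3726 = 0.15405
Overall risk P(Y=1) = π·p₁ + (1−π)·p₀ = 0.701×0.53533 + 0.299×0.15405 = 0.42133.
Under exogeneity, PAF = [P(Y=1) − p₀] / P(Y=1).
PAF = (0.42133 − 0.15405) / 0.42133 ≈ 0.6344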